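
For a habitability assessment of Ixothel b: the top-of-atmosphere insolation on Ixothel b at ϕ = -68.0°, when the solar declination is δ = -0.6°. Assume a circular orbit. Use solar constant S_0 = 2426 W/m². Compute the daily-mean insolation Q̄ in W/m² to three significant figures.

cos h₀ = −tan(-68.0°) tan(-0.600°) = -0.0259, h₀ = 1.5967 rad.
Bracket: h₀ sin ϕ sin δ + cos ϕ cos δ sin h₀ = 1.5967×-0.92718×-0.01047 + 0.37461×0.99995×0.99966 = 0.015500 + 0.374464 = 0.389964.
Q̄ = (S_0/π) × [bracket] = (2426/π) × 0.389964 = 301.1 W/m².

Q̄ ≈ 301 W/m²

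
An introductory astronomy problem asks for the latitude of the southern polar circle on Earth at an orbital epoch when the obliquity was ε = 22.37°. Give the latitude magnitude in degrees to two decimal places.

67.63°

The polar circle is the lowest latitude that experiences at least one full rotation of continuous darkness at the northern-summer solstice; it lies at |ϕ| = 90° − ε = 90° − 22.37° = 67.63°.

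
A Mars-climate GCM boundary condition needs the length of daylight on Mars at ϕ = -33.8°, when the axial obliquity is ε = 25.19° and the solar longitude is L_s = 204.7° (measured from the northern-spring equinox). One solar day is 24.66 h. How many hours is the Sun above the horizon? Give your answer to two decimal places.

Solar declination: sin δ = sin ε · sin L_s = sin 25.19° × sin 204.7° = -0.17785, so δ = -10.245°.
cos h₀ = −tan ϕ · tan δ = −tan(-33.8°) × tan(-10.245°) = -0.1210, so h₀ = 1.6921 rad = 96.95°.
Daylight = 2h₀/(2π) × 24.66 h = (1.6921/π) × 24.66 = 13.28 h.

13.28 h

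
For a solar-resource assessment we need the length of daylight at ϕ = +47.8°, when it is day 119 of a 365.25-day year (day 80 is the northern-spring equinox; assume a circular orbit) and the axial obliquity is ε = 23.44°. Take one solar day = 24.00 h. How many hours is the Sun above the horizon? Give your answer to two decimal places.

Solar longitude: L_s = 360° × (119 − 80)/365.25 = 38.439°.
sin δ = sin 23.44° × sin 38.439° = 0.24730, so δ = +14.318°.
cos h₀ = −tan ϕ · tan δ = −tan(+47.8°) × tan(+14.318°) = -0.2815, so h₀ = 1.8561 rad = 106.35°.
Daylight = 2h₀/(2π) × 24.00 h = (1.8561/π) × 24.00 = 14.18 h.

14.18 h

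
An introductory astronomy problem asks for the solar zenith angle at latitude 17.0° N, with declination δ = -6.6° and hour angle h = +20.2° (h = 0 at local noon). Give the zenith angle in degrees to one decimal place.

θ_z = 30.9°

cos θ_z = sin φ sin δ + cos φ cos δ cos h = -0.033604 + 0.891537 = 0.857933.
θ_z = arccos(0.857933) = 30.9°.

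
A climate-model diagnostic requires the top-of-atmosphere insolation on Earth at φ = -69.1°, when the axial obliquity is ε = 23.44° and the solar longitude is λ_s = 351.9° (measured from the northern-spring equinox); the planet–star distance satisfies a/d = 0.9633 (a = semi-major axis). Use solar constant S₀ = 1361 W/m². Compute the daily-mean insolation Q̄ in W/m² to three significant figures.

Q̄ ≈ 178 W/m²

Solar declination: sin δ = sin ε · sin λ_s = sin 23.44° × sin 351.9° = -0.05605, so δ = -3.213°.
cos H₀ = −tan(-69.1°) tan(-3.213°) = -0.1470, H₀ = 1.7183 rad.
Bracket: H₀ sin φ sin δ + cos φ cos δ sin H₀ = 1.7183×-0.93420×-0.05605 + 0.35674×0.99843×0.98914 = 0.089973 + 0.352312 = 0.442285.
Inverse-square distance factor (a/d)² = 0.9633² = 0.927947.
Q̄ = (S₀/π) × 0.927947 × [bracket] = (1361/π) × 0.927947 × 0.442285 = 177.8 W/m².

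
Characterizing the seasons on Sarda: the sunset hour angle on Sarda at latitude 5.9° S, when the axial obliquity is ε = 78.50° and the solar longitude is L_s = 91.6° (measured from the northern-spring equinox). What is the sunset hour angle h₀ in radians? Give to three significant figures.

Solar declination: sin δ = sin ε · sin L_s = sin 78.50° × sin 91.6° = 0.97954, so δ = +78.391°.
cos h₀ = −tan ϕ · tan δ = −tan(-5.9°) × tan(+78.391°) = 0.5030, so h₀ = 1.0437 rad = 59.80°.

h₀ = 1.04 rad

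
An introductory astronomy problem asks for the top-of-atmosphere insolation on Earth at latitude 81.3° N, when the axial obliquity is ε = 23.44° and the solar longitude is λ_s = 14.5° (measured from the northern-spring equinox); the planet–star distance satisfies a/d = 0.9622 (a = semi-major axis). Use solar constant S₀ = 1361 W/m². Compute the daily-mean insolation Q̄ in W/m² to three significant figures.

Q̄ ≈ 136 W/m²

Solar declination: sin δ = sin ε · sin λ_s = sin 23.44° × sin 14.5° = 0.09960, so δ = +5.716°.
cos H₀ = −tan(+81.3°) tan(+5.716°) = -0.6541, H₀ = 2.2838 rad.
Bracket: H₀ sin φ sin δ + cos φ cos δ sin H₀ = 2.2838×0.98849×0.09960 + 0.15126×0.99503×0.75638 = 0.224848 + 0.113841 = 0.338689.
Inverse-square distance factor (a/d)² = 0.9622² = 0.925829.
Q̄ = (S₀/π) × 0.925829 × [bracket] = (1361/π) × 0.925829 × 0.338689 = 135.8 W/m².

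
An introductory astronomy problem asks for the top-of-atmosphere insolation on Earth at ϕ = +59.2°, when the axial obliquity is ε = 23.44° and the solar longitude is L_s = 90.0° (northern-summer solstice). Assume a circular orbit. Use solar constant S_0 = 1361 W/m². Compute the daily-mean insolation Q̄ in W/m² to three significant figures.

Q̄ ≈ 493 W/m²

Solar declination: sin δ = sin ε · sin L_s = sin 23.44° × sin 90.0° = 0.39779, so δ = +23.440°.
cos h₀ = −tan(+59.2°) tan(+23.440°) = -0.7273, h₀ = 2.3852 rad.
Bracket: h₀ sin ϕ sin δ + cos ϕ cos δ sin h₀ = 2.3852×0.85896×0.39779 + 0.51204×0.91748×0.68630 = 0.814989 + 0.322414 = 1.137403.
Q̄ = (S_0/π) × [bracket] = (1361/π) × 1.137403 = 492.7 W/m².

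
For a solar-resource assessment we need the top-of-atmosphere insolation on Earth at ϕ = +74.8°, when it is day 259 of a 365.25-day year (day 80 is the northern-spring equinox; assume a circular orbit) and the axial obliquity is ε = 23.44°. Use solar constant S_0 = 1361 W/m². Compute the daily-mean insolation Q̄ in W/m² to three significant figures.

Solar longitude: L_s = 360° × (259 − 80)/365.25 = 176.427°.
sin δ = sin 23.44° × sin 176.427° = 0.02479, so δ = +1.420°.
cos h₀ = −tan(+74.8°) tan(+1.420°) = -0.0913, h₀ = 1.6622 rad.
Bracket: h₀ sin ϕ sin δ + cos ϕ cos δ sin h₀ = 1.6622×0.96502×0.02479 + 0.26219×0.99969×0.99583 = 0.039765 + 0.261016 = 0.300781.
Q̄ = (S_0/π) × [bracket] = (1361/π) × 0.300781 = 130.3 W/m².

Q̄ ≈ 130 W/m²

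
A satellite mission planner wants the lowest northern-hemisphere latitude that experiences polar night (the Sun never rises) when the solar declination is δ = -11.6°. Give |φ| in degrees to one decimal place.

Polar night requires cos H₀ = −tan φ tan δ ≥ 1, i.e. tan φ tan δ ≤ −1.
The boundary is |tan φ| · |tan δ| = 1, so |φ| = 90° − |δ| = 90° − 11.6° = 78.4° in the northern hemisphere.

|φ| = 78.4°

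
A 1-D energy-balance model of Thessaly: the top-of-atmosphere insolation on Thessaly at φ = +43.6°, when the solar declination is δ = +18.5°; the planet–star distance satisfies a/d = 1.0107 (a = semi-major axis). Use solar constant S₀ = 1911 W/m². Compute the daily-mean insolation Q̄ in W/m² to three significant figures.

cos H₀ = −tan(+43.6°) tan(+18.500°) = -0.3186, H₀ = 1.8951 rad.
Bracket: H₀ sin φ sin δ + cos φ cos δ sin H₀ = 1.8951×0.68962×0.31730 + 0.72417×0.94832×0.94788 = 0.414679 + 0.650952 = 1.065631.
Inverse-square distance factor (a/d)² = 1.0107² = 1.021514.
Q̄ = (S₀/π) × 1.021514 × [bracket] = (1911/π) × 1.021514 × 1.065631 = 662.2 W/m².

Q̄ ≈ 662 W/m²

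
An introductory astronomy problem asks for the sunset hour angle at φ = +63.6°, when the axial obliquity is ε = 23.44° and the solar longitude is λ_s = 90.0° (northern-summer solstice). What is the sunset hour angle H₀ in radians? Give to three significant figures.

Solar declination: sin δ = sin ε · sin λ_s = sin 23.44° × sin 90.0° = 0.39779, so δ = +23.440°.
cos H₀ = −tan φ · tan δ = −tan(+63.6°) × tan(+23.440°) = -0.8734, so H₀ = 2.6330 rad = 150.86°.

H₀ = 2.63 rad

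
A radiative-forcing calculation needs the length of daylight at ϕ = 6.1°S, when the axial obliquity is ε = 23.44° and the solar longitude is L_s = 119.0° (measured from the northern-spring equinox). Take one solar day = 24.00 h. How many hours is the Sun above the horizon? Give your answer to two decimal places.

Solar declination: sin δ = sin ε · sin L_s = sin 23.44° × sin 119.0° = 0.34791, so δ = +20.360°.
cos h₀ = −tan ϕ · tan δ = −tan(-6.1°) × tan(+20.360°) = 0.0397, so h₀ = 1.5311 rad = 87.73°.
Daylight = 2h₀/(2π) × 24.00 h = (1.5311/π) × 24.00 = 11.70 h.

11.70 h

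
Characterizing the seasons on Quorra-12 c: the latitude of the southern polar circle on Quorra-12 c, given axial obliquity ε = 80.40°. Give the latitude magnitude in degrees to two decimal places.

The polar circle is the lowest latitude that experiences at least one full rotation of continuous darkness at the northern-summer solstice; it lies at |ϕ| = 90° − ε = 90° − 80.40° = 9.60°.

9.60°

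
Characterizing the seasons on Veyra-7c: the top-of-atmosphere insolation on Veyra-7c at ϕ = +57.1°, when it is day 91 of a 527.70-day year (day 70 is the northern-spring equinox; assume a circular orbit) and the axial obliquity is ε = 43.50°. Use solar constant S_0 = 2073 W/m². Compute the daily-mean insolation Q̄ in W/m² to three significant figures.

Solar longitude: L_s = 360° × (91 − 70)/527.70 = 14.326°.
sin δ = sin 43.50° × sin 14.326° = 0.17033, so δ = +9.807°.
cos h₀ = −tan(+57.1°) tan(+9.807°) = -0.2672, h₀ = 1.8413 rad.
Bracket: h₀ sin ϕ sin δ + cos ϕ cos δ sin h₀ = 1.8413×0.83962×0.17033 + 0.54317×0.98539×0.96364 = 0.263329 + 0.515773 = 0.779102.
Q̄ = (S_0/π) × [bracket] = (2073/π) × 0.779102 = 514.1 W/m².

Q̄ ≈ 514 W/m²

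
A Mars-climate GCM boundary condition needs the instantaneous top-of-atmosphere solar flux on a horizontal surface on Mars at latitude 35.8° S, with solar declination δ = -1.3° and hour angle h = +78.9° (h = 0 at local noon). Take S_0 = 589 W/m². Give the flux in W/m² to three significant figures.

99.8 W/m²

cos θ_z = sin ϕ sin δ + cos ϕ cos δ cos h = 0.013271 + 0.156107 = 0.169378.
Flux = S_0 · cos θ_z = 589 × 0.169378 = 99.76 W/m².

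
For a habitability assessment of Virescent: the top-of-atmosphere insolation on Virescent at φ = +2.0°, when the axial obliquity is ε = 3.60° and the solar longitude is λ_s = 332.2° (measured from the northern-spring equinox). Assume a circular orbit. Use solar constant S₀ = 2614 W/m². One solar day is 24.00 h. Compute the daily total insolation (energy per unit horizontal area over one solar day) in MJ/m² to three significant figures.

71.7 MJ/m²

Solar declination: sin δ = sin ε · sin λ_s = sin 3.60° × sin 332.2° = -0.02928, so δ = -1.678°.
cos H₀ = −tan(+2.0°) tan(-1.678°) = 0.0010, H₀ = 1.5698 rad.
Bracket: H₀ sin φ sin δ + cos φ cos δ sin H₀ = 1.5698×0.03490×-0.02928 + 0.99939×0.99957×1.00000 = -0.001604 + 0.998960 = 0.997356.
Q̄ = (S₀/π) × [bracket] = (2614/π) × 0.997356 = 829.86 W/m².
Daily total = Q̄ × 24.00 h × 3600 s/h = 829.86 × 24.00 × 3600 / 10⁶ = 71.70 MJ/m².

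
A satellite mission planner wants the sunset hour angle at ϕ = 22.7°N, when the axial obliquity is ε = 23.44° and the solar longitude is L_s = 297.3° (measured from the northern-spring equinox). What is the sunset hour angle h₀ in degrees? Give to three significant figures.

Solar declination: sin δ = sin ε · sin L_s = sin 23.44° × sin 297.3° = -0.35348, so δ = -20.700°.
cos h₀ = −tan ϕ · tan δ = −tan(+22.7°) × tan(-20.700°) = 0.1581, so h₀ = 1.4121 rad = 80.91°.

h₀ = 80.9°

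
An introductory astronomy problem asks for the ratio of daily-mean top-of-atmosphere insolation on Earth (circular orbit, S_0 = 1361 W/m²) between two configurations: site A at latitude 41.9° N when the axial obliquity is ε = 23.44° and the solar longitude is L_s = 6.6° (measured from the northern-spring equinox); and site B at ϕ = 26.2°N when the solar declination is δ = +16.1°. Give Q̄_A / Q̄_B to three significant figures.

Q̄_A / Q̄_B ≈ 0.745

— Configuration A (ϕ=+41.9°):
Solar declination: sin δ = sin ε · sin L_s = sin 23.44° × sin 6.6° = 0.04572, so δ = +2.621°.
cos h₀ = −tan(+41.9°) tan(+2.621°) = -0.0411, h₀ = 1.6119 rad.
Bracket: h₀ sin ϕ sin δ + cos ϕ cos δ sin h₀ = 1.6119×0.66783×0.04572 + 0.74431×0.99895×0.99916 = 0.049216 + 0.742904 = 0.792120.
Q̄ = (S_0/π) × [bracket] = (1361/π) × 0.792120 = 343.16 W/m².
— Configuration B (ϕ=+26.2°):
cos h₀ = −tan(+26.2°) tan(+16.100°) = -0.1420, h₀ = 1.7133 rad.
Bracket: h₀ sin ϕ sin δ + cos ϕ cos δ sin h₀ = 1.7133×0.44151×0.27731 + 0.89726×0.96078×0.98986 = 0.209768 + 0.853328 = 1.063096.
Q̄ = (S_0/π) × [bracket] = (1361/π) × 1.063096 = 460.55 W/m².
Ratio Q̄_A / Q̄_B = 343.16 / 460.55 = 0.7451.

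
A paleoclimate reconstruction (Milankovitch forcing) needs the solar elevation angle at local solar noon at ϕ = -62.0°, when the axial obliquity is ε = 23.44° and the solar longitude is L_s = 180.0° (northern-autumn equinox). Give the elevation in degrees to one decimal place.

28.0°

Solar declination: sin δ = sin ε · sin L_s = sin 23.44° × sin 180.0° = 0.00000, so δ = +0.000°.
At local noon the hour angle is zero, so the zenith angle equals |ϕ − δ| = |-62.0° − (+0.000°)| = 62.000°.
Elevation = 90° − 62.000° = 28.0°.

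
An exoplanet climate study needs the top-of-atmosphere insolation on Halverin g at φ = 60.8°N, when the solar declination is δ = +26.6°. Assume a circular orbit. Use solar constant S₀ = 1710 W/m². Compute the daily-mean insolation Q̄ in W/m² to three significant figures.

cos H₀ = −tan(+60.8°) tan(+26.600°) = -0.8960, H₀ = 2.6815 rad.
Bracket: H₀ sin φ sin δ + cos φ cos δ sin H₀ = 2.6815×0.87292×0.44776 + 0.48786×0.89415×0.44404 = 1.048087 + 0.193699 = 1.241786.
Q̄ = (S₀/π) × [bracket] = (1710/π) × 1.241786 = 675.9 W/m².

Q̄ ≈ 676 W/m²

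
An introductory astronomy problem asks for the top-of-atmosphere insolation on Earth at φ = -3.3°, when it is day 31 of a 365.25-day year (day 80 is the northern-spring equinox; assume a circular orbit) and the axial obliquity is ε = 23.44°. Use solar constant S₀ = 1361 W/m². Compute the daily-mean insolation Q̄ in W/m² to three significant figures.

Solar longitude: λ_s = 360° × (31 − 80)/365.25 = -48.296°, i.e. -48.296° + 360° = 311.704°.
sin δ = sin 23.44° × sin 311.704° = -0.29698, so δ = -17.277°.
cos H₀ = −tan(-3.3°) tan(-17.277°) = -0.0179, H₀ = 1.5887 rad.
Bracket: H₀ sin φ sin δ + cos φ cos δ sin H₀ = 1.5887×-0.05756×-0.29698 + 0.99834×0.95488×0.99984 = 0.027158 + 0.953142 = 0.980300.
Q̄ = (S₀/π) × [bracket] = (1361/π) × 0.980300 = 424.7 W/m².

Q̄ ≈ 425 W/m²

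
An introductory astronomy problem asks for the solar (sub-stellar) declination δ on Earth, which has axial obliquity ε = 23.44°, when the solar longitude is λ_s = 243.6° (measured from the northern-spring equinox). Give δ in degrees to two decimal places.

δ = -20.87°

sin δ = sin ε · sin λ_s = sin 23.44° × sin 243.6° = -0.356304.
δ = arcsin(-0.356304) = -20.87°.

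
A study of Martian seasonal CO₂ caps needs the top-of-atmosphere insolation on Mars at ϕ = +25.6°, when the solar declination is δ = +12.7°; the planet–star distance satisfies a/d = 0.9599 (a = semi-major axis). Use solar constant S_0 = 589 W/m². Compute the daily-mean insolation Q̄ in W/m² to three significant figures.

Q̄ ≈ 179 W/m²

cos h₀ = −tan(+25.6°) tan(+12.700°) = -0.1080, h₀ = 1.6790 rad.
Bracket: h₀ sin ϕ sin δ + cos ϕ cos δ sin h₀ = 1.6790×0.43209×0.21985 + 0.90183×0.97553×0.99415 = 0.159497 + 0.874616 = 1.034113.
Inverse-square distance factor (a/d)² = 0.9599² = 0.921408.
Q̄ = (S_0/π) × 0.921408 × [bracket] = (589/π) × 0.921408 × 1.034113 = 178.6 W/m².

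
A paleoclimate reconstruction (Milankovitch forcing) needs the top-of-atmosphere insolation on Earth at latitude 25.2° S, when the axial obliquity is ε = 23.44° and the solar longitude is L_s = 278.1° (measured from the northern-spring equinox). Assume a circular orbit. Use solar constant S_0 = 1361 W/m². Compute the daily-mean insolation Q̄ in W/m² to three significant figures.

Solar declination: sin δ = sin ε · sin L_s = sin 23.44° × sin 278.1° = -0.39382, so δ = -23.192°.
cos h₀ = −tan(-25.2°) tan(-23.192°) = -0.2016, h₀ = 1.7738 rad.
Bracket: h₀ sin ϕ sin δ + cos ϕ cos δ sin h₀ = 1.7738×-0.42578×-0.39382 + 0.90483×0.91919×0.97947 = 0.297432 + 0.814636 = 1.112068.
Q̄ = (S_0/π) × [bracket] = (1361/π) × 1.112068 = 481.8 W/m².

Q̄ ≈ 482 W/m²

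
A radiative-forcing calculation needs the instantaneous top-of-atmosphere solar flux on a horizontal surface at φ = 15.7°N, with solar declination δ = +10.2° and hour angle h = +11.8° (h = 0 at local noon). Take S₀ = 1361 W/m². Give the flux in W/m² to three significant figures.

1.33e+03 W/m²

cos θ_z = sin φ sin δ + cos φ cos δ cos h = 0.047919 + 0.927454 = 0.975373.
Flux = S₀ · cos θ_z = 1361 × 0.975373 = 1327 W/m².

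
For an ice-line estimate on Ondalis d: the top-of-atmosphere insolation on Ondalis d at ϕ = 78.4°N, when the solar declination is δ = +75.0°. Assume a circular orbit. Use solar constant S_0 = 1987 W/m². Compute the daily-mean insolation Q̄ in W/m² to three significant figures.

Q̄ ≈ 1.88e+03 W/m²

cos h₀ = −tan(+78.4°) tan(+75.000°) = -18.1811 ≤ −1 ⇒ polar day, h₀ = π.
Bracket: h₀ sin ϕ sin δ + cos ϕ cos δ sin h₀ = 3.1416×0.97958×0.96593 + 0.20108×0.25882×0.00000 = 2.972600 + 0.000000 = 2.972600.
Q̄ = (S_0/π) × [bracket] = (1987/π) × 2.972600 = 1880 W/m².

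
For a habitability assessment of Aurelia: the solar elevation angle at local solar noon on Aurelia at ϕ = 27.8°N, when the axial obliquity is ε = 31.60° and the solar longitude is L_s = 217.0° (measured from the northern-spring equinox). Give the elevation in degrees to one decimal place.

43.8°

Solar declination: sin δ = sin ε · sin L_s = sin 31.60° × sin 217.0° = -0.31534, so δ = -18.381°.
At local noon the hour angle is zero, so the zenith angle equals |ϕ − δ| = |+27.8° − (-18.381°)| = 46.181°.
Elevation = 90° − 46.181° = 43.8°.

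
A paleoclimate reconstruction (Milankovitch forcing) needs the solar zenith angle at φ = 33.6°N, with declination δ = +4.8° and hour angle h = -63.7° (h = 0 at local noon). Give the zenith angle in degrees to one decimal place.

θ_z = 65.5°

cos θ_z = sin φ sin δ + cos φ cos δ cos h = 0.046307 + 0.367749 = 0.414056.
θ_z = arccos(0.414056) = 65.5°.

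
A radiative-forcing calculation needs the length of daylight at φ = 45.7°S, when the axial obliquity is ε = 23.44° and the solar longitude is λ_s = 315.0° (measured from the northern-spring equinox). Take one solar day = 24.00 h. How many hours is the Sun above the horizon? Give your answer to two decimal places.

14.33 h

Solar declination: sin δ = sin ε · sin λ_s = sin 23.44° × sin 315.0° = -0.28128, so δ = -16.337°.
cos H₀ = −tan φ · tan δ = −tan(-45.7°) × tan(-16.337°) = -0.3004, so H₀ = 1.8759 rad = 107.48°.
Daylight = 2H₀/(2π) × 24.00 h = (1.8759/π) × 24.00 = 14.33 h.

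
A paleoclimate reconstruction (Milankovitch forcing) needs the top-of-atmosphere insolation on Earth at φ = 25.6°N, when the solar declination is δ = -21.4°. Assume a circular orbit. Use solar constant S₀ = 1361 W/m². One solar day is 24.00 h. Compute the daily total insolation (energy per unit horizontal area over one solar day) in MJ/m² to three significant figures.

22.7 MJ/m²

cos H₀ = −tan(+25.6°) tan(-21.400°) = 0.1878, H₀ = 1.3819 rad.
Bracket: H₀ sin φ sin δ + cos φ cos δ sin H₀ = 1.3819×0.43209×-0.36488 + 0.90183×0.93106×0.98221 = -0.217872 + 0.824720 = 0.606848.
Q̄ = (S₀/π) × [bracket] = (1361/π) × 0.606848 = 262.90 W/m².
Daily total = Q̄ × 24.00 h × 3600 s/h = 262.90 × 24.00 × 3600 / 10⁶ = 22.71 MJ/m².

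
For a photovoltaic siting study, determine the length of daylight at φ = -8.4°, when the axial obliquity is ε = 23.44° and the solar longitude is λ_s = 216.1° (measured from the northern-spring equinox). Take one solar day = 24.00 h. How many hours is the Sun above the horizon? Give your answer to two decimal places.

Solar declination: sin δ = sin ε · sin λ_s = sin 23.44° × sin 216.1° = -0.23438, so δ = -13.555°.
cos H₀ = −tan φ · tan δ = −tan(-8.4°) × tan(-13.555°) = -0.0356, so H₀ = 1.6064 rad = 92.04°.
Daylight = 2H₀/(2π) × 24.00 h = (1.6064/π) × 24.00 = 12.27 h.

12.27 h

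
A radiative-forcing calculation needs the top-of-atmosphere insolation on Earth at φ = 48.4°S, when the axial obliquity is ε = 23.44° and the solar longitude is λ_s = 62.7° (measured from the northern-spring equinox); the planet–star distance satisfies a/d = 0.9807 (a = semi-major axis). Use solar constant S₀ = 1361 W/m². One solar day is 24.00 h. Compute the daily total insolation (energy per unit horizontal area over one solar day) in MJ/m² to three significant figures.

Solar declination: sin δ = sin ε · sin λ_s = sin 23.44° × sin 62.7° = 0.35348, so δ = +20.700°.
cos H₀ = −tan(-48.4°) tan(+20.700°) = 0.4256, H₀ = 1.1312 rad.
Bracket: H₀ sin φ sin δ + cos φ cos δ sin H₀ = 1.1312×-0.74780×0.35348 + 0.66393×0.93544×0.90491 = -0.299013 + 0.562009 = 0.262996.
Inverse-square distance factor (a/d)² = 0.9807² = 0.961772.
Q̄ = (S₀/π) × 0.961772 × [bracket] = (1361/π) × 0.961772 × 0.262996 = 109.58 W/m².
Daily total = Q̄ × 24.00 h × 3600 s/h = 109.58 × 24.00 × 3600 / 10⁶ = 9.468 MJ/m².

9.47 MJ/m²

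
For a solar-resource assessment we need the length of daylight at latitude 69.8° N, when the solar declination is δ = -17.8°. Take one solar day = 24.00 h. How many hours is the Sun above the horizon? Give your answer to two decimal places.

cos h₀ = −tan ϕ · tan δ = −tan(+69.8°) × tan(-17.800°) = 0.8726, so h₀ = 0.5102 rad = 29.23°.
Daylight = 2h₀/(2π) × 24.00 h = (0.5102/π) × 24.00 = 3.90 h.

3.90 h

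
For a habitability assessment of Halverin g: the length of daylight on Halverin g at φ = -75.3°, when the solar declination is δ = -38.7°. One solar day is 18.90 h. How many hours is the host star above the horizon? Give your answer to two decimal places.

Sunrise equation: cos H₀ = −tan φ · tan δ = -3.0538 ≤ −1, so the host star never sets (polar day) and H₀ = π.
Daylight = 2H₀/(2π) × 18.90 h = (3.1416/π) × 18.90 = 18.90 h.

18.90 h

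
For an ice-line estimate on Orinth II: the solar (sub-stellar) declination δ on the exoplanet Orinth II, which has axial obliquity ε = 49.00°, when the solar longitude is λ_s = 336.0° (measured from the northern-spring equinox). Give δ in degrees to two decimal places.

sin δ = sin ε · sin λ_s = sin 49.00° × sin 336.0° = -0.306968.
δ = arcsin(-0.306968) = -17.88°.

δ = -17.88°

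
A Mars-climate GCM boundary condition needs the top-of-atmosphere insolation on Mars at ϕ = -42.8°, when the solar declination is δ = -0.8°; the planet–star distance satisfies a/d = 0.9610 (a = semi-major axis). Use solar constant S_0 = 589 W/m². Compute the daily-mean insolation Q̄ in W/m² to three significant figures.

Q̄ ≈ 130 W/m²

cos h₀ = −tan(-42.8°) tan(-0.800°) = -0.0129, h₀ = 1.5837 rad.
Bracket: h₀ sin ϕ sin δ + cos ϕ cos δ sin h₀ = 1.5837×-0.67944×-0.01396 + 0.73373×0.99990×0.99992 = 0.015021 + 0.733598 = 0.748619.
Inverse-square distance factor (a/d)² = 0.9610² = 0.923521.
Q̄ = (S_0/π) × 0.923521 × [bracket] = (589/π) × 0.923521 × 0.748619 = 129.6 W/m².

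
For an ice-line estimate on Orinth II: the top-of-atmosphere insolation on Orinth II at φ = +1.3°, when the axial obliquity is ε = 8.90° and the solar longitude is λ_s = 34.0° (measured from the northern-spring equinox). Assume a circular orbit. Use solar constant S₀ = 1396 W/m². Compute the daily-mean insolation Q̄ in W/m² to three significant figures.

Solar declination: sin δ = sin ε · sin λ_s = sin 8.90° × sin 34.0° = 0.08651, so δ = +4.963°.
cos H₀ = −tan(+1.3°) tan(+4.963°) = -0.0020, H₀ = 1.5728 rad.
Bracket: H₀ sin φ sin δ + cos φ cos δ sin H₀ = 1.5728×0.02269×0.08651 + 0.99974×0.99625×1.00000 = 0.003087 + 0.995991 = 0.999078.
Q̄ = (S₀/π) × [bracket] = (1396/π) × 0.999078 = 444.0 W/m².

Q̄ ≈ 444 W/m²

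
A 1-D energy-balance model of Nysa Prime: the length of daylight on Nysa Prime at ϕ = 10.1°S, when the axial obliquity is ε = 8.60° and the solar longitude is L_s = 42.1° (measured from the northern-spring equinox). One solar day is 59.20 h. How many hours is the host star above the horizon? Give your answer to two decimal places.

Solar declination: sin δ = sin ε · sin L_s = sin 8.60° × sin 42.1° = 0.10025, so δ = +5.754°.
cos h₀ = −tan ϕ · tan δ = −tan(-10.1°) × tan(+5.754°) = 0.0179, so h₀ = 1.5528 rad = 88.97°.
Daylight = 2h₀/(2π) × 59.20 h = (1.5528/π) × 59.20 = 29.26 h.

29.26 h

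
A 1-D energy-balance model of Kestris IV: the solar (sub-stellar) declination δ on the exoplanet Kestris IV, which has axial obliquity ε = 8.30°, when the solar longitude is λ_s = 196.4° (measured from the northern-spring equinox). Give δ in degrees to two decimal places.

sin δ = sin ε · sin λ_s = sin 8.30° × sin 196.4° = -0.040758.
δ = arcsin(-0.040758) = -2.34°.

δ = -2.34°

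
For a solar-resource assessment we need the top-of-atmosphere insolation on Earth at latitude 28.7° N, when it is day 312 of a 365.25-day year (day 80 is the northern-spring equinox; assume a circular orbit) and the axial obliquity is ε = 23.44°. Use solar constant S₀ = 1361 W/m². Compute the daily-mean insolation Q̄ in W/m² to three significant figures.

Q̄ ≈ 270 W/m²

Solar longitude: λ_s = 360° × (312 − 80)/365.25 = 228.665°.
sin δ = sin 23.44° × sin 228.665° = -0.29869, so δ = -17.379°.
cos H₀ = −tan(+28.7°) tan(-17.379°) = 0.1713, H₀ = 1.3986 rad.
Bracket: H₀ sin φ sin δ + cos φ cos δ sin H₀ = 1.3986×0.48022×-0.29869 + 0.87715×0.95435×0.98521 = -0.200611 + 0.824727 = 0.624116.
Q̄ = (S₀/π) × [bracket] = (1361/π) × 0.624116 = 270.4 W/m².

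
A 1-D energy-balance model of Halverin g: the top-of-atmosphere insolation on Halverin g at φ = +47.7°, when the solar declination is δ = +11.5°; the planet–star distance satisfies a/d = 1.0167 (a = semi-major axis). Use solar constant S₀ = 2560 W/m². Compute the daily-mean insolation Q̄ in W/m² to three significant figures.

cos H₀ = −tan(+47.7°) tan(+11.500°) = -0.2236, H₀ = 1.7963 rad.
Bracket: H₀ sin φ sin δ + cos φ cos δ sin H₀ = 1.7963×0.73963×0.19937 + 0.67301×0.97992×0.97468 = 0.264882 + 0.642798 = 0.907680.
Inverse-square distance factor (a/d)² = 1.0167² = 1.033679.
Q̄ = (S₀/π) × 1.033679 × [bracket] = (2560/π) × 1.033679 × 0.907680 = 764.6 W/m².

Q̄ ≈ 765 W/m²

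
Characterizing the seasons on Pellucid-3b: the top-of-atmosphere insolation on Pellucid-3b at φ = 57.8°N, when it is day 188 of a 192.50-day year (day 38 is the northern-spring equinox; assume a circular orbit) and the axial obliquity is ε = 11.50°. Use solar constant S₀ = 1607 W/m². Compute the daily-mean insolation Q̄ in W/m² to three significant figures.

Solar longitude: λ_s = 360° × (188 − 38)/192.50 = 280.519°.
sin δ = sin 11.50° × sin 280.519° = -0.19602, so δ = -11.304°.
cos H₀ = −tan(+57.8°) tan(-11.304°) = 0.3174, H₀ = 1.2478 rad.
Bracket: H₀ sin φ sin δ + cos φ cos δ sin H₀ = 1.2478×0.84619×-0.19602 + 0.53288×0.98060×0.94828 = -0.206973 + 0.495516 = 0.288543.
Q̄ = (S₀/π) × [bracket] = (1607/π) × 0.288543 = 147.6 W/m².

Q̄ ≈ 148 W/m²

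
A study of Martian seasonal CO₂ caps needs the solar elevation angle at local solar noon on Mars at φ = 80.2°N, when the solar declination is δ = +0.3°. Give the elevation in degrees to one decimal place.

10.1°

At local noon the hour angle is zero, so the zenith angle equals |φ − δ| = |+80.2° − (+0.300°)| = 79.900°.
Elevation = 90° − 79.900° = 10.1°.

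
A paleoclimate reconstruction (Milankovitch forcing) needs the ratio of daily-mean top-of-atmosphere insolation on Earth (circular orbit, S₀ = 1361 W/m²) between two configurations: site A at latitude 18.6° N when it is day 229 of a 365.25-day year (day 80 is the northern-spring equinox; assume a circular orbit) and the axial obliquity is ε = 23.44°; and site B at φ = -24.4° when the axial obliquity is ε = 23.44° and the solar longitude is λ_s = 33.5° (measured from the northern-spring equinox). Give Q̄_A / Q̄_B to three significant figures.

— Configuration A (φ=+18.6°):
Solar longitude: λ_s = 360° × (229 − 80)/365.25 = 146.858°.
sin δ = sin 23.44° × sin 146.858° = 0.21748, so δ = +12.561°.
cos H₀ = −tan(+18.6°) tan(+12.561°) = -0.0750, H₀ = 1.6459 rad.
Bracket: H₀ sin φ sin δ + cos φ cos δ sin H₀ = 1.6459×0.31896×0.21748 + 0.94777×0.97607×0.99718 = 0.114172 + 0.922481 = 1.036653.
Q̄ = (S₀/π) × [bracket] = (1361/π) × 1.036653 = 449.10 W/m².
— Configuration B (φ=-24.4°):
Solar declination: sin δ = sin ε · sin λ_s = sin 23.44° × sin 33.5° = 0.21955, so δ = +12.683°.
cos H₀ = −tan(-24.4°) tan(+12.683°) = 0.1021, H₀ = 1.4685 rad.
Bracket: H₀ sin φ sin δ + cos φ cos δ sin H₀ = 1.4685×-0.41310×0.21955 + 0.91068×0.97560×0.99478 = -0.133187 + 0.883822 = 0.750635.
Q̄ = (S₀/π) × [bracket] = (1361/π) × 0.750635 = 325.19 W/m².
Ratio Q̄_A / Q̄_B = 449.10 / 325.19 = 1.381.

Q̄_A / Q̄_B ≈ 1.38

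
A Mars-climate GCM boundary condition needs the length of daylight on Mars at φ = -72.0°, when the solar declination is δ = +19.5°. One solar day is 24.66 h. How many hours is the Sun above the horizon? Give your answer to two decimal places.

0.00 h

cos H₀ = −tan φ · tan δ = 1.0899 ≥ 1, so the Sun never rises (polar night) and H₀ = 0.
Daylight = 2H₀/(2π) × 24.66 h = (0.0000/π) × 24.66 = 0.00 h.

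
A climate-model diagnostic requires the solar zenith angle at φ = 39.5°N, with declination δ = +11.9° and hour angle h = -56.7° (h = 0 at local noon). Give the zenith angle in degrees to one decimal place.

cos θ_z = sin φ sin δ + cos φ cos δ cos h = 0.131162 + 0.414535 = 0.545697.
θ_z = arccos(0.545697) = 56.9°.

θ_z = 56.9°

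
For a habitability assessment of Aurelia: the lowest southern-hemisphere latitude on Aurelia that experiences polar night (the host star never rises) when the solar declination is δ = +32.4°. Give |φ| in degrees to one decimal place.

Polar night requires cos H₀ = −tan φ tan δ ≥ 1, i.e. tan φ tan δ ≤ −1.
The boundary is |tan φ| · |tan δ| = 1, so |φ| = 90° − |δ| = 90° − 32.4° = 57.6° in the southern hemisphere.

|φ| = 57.6°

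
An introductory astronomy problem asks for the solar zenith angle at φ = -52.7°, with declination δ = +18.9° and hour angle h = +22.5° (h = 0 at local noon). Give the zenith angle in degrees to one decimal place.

θ_z = 74.2°

cos θ_z = sin φ sin δ + cos φ cos δ cos h = -0.257668 + 0.529676 = 0.272008.
θ_z = arccos(0.272008) = 74.2°.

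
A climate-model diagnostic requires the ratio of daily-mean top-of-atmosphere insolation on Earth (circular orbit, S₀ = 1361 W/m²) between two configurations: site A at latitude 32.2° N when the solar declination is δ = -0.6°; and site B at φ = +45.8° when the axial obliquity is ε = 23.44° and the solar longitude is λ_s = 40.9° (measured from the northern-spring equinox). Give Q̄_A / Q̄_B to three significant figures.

— Configuration A (φ=+32.2°):
cos H₀ = −tan(+32.2°) tan(-0.600°) = 0.0066, H₀ = 1.5642 rad.
Bracket: H₀ sin φ sin δ + cos φ cos δ sin H₀ = 1.5642×0.53288×-0.01047 + 0.84619×0.99995×0.99998 = -0.008727 + 0.846131 = 0.837404.
Q̄ = (S₀/π) × [bracket] = (1361/π) × 0.837404 = 362.78 W/m².
— Configuration B (φ=+45.8°):
Solar declination: sin δ = sin ε · sin λ_s = sin 23.44° × sin 40.9° = 0.26045, so δ = +15.097°.
cos H₀ = −tan(+45.8°) tan(+15.097°) = -0.2774, H₀ = 1.8519 rad.
Bracket: H₀ sin φ sin δ + cos φ cos δ sin H₀ = 1.8519×0.71691×0.26045 + 0.69717×0.96549×0.96075 = 0.345785 + 0.646691 = 0.992476.
Q̄ = (S₀/π) × [bracket] = (1361/π) × 0.992476 = 429.96 W/m².
Ratio Q̄_A / Q̄_B = 362.78 / 429.96 = 0.8438.

Q̄_A / Q̄_B ≈ 0.844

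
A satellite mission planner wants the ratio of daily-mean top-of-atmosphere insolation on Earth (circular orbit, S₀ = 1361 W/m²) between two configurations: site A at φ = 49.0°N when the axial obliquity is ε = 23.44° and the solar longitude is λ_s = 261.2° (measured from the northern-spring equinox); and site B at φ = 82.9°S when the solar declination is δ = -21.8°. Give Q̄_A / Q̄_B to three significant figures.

— Configuration A (φ=+49.0°):
Solar declination: sin δ = sin ε · sin λ_s = sin 23.44° × sin 261.2° = -0.39311, so δ = -23.148°.
cos H₀ = −tan(+49.0°) tan(-23.148°) = 0.4918, H₀ = 1.0566 rad.
Bracket: H₀ sin φ sin δ + cos φ cos δ sin H₀ = 1.0566×0.75471×-0.39311 + 0.65606×0.91949×0.87070 = -0.313476 + 0.525242 = 0.211766.
Q̄ = (S₀/π) × [bracket] = (1361/π) × 0.211766 = 91.741 W/m².
— Configuration B (φ=-82.9°):
cos H₀ = −tan(-82.9°) tan(-21.800°) = -3.2112 ≤ −1 ⇒ polar day, H₀ = π.
Bracket: H₀ sin φ sin δ + cos φ cos δ sin H₀ = 3.1416×-0.99233×-0.37137 + 0.12360×0.92849×0.00000 = 1.157747 + 0.000000 = 1.157747.
Q̄ = (S₀/π) × [bracket] = (1361/π) × 1.157747 = 501.56 W/m².
Ratio Q̄_A / Q̄_B = 91.741 / 501.56 = 0.1829.

Q̄_A / Q̄_B ≈ 0.183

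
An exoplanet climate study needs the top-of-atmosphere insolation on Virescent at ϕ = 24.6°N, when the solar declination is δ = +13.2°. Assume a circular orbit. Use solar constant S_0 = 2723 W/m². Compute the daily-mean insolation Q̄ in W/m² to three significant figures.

cos h₀ = −tan(+24.6°) tan(+13.200°) = -0.1074, h₀ = 1.6784 rad.
Bracket: h₀ sin ϕ sin δ + cos ϕ cos δ sin h₀ = 1.6784×0.41628×0.22835 + 0.90924×0.97358×0.99422 = 0.159545 + 0.880101 = 1.039646.
Q̄ = (S_0/π) × [bracket] = (2723/π) × 1.039646 = 901.1 W/m².

Q̄ ≈ 901 W/m²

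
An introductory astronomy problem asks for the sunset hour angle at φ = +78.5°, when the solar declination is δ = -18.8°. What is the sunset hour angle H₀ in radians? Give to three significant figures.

H₀ = 0.00 rad

cos H₀ = −tan φ · tan δ = 1.6733 ≥ 1, so the Sun never rises (polar night) and H₀ = 0.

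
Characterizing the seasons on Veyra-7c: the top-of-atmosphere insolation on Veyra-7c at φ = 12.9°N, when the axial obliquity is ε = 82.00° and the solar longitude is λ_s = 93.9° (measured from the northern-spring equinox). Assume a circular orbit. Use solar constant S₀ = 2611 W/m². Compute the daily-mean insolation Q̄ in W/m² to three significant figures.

Solar declination: sin δ = sin ε · sin λ_s = sin 82.00° × sin 93.9° = 0.98797, so δ = +81.106°.
cos H₀ = −tan(+12.9°) tan(+81.106°) = -1.4635 ≤ −1 ⇒ polar day, H₀ = π.
Bracket: H₀ sin φ sin δ + cos φ cos δ sin H₀ = 3.1416×0.22325×0.98797 + 0.97476×0.15461×0.00000 = 0.692925 + 0.000000 = 0.692925.
Q̄ = (S₀/π) × [bracket] = (2611/π) × 0.692925 = 575.9 W/m².

Q̄ ≈ 576 W/m²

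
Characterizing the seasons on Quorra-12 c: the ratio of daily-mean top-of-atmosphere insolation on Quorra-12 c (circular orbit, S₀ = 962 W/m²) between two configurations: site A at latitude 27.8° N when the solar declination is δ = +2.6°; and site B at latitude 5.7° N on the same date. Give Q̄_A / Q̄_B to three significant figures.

Q̄_A / Q̄_B ≈ 0.916

— Configuration A (φ=+27.8°):
cos H₀ = −tan(+27.8°) tan(+2.600°) = -0.0239, H₀ = 1.5947 rad.
Bracket: H₀ sin φ sin δ + cos φ cos δ sin H₀ = 1.5947×0.46639×0.04536 + 0.88458×0.99897×0.99971 = 0.033737 + 0.883413 = 0.917150.
Q̄ = (S₀/π) × [bracket] = (962/π) × 0.917150 = 280.84 W/m².
— Configuration B (φ=+5.7°):
cos H₀ = −tan(+5.7°) tan(+2.600°) = -0.0045, H₀ = 1.5753 rad.
Bracket: H₀ sin φ sin δ + cos φ cos δ sin H₀ = 1.5753×0.09932×0.04536 + 0.99506×0.99897×0.99999 = 0.007097 + 0.994025 = 1.001122.
Q̄ = (S₀/π) × [bracket] = (962/π) × 1.001122 = 306.56 W/m².
Ratio Q̄_A / Q̄_B = 280.84 / 306.56 = 0.9161.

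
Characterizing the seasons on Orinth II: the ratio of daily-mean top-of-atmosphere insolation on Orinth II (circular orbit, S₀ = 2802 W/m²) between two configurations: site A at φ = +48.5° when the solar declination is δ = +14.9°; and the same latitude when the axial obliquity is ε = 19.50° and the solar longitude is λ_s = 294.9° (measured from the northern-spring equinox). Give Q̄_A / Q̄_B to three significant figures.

— Configuration A (φ=+48.5°):
cos H₀ = −tan(+48.5°) tan(+14.900°) = -0.3007, H₀ = 1.8763 rad.
Bracket: H₀ sin φ sin δ + cos φ cos δ sin H₀ = 1.8763×0.74896×0.25713 + 0.66262×0.96638×0.95370 = 0.361338 + 0.610695 = 0.972033.
Q̄ = (S₀/π) × [bracket] = (2802/π) × 0.972033 = 866.96 W/m².
— Configuration B (φ=+48.5°):
Solar declination: sin δ = sin ε · sin λ_s = sin 19.50° × sin 294.9° = -0.30278, so δ = -17.625°.
cos H₀ = −tan(+48.5°) tan(-17.625°) = 0.3591, H₀ = 1.2035 rad.
Bracket: H₀ sin φ sin δ + cos φ cos δ sin H₀ = 1.2035×0.74896×-0.30278 + 0.66262×0.95306×0.93331 = -0.272918 + 0.589401 = 0.316483.
Q̄ = (S₀/π) × [bracket] = (2802/π) × 0.316483 = 282.27 W/m².
Ratio Q̄_A / Q̄_B = 866.96 / 282.27 = 3.071.

Q̄_A / Q̄_B ≈ 3.07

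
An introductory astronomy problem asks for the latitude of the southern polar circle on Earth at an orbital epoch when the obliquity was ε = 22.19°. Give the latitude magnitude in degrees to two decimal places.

The polar circle is the lowest latitude that experiences at least one full rotation of continuous darkness at the northern-summer solstice; it lies at |ϕ| = 90° − ε = 90° − 22.19° = 67.81°.

67.81°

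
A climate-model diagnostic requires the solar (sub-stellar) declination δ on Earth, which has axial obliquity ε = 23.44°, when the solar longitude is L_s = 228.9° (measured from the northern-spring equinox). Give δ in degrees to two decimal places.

δ = -17.44°

sin δ = sin ε · sin L_s = sin 23.44° × sin 228.9° = -0.299759.
δ = arcsin(-0.299759) = -17.44°.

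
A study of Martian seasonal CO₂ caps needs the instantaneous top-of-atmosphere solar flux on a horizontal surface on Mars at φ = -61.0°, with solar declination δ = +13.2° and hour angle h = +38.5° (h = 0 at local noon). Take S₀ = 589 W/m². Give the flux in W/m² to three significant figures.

cos θ_z = sin φ sin δ + cos φ cos δ cos h = -0.199720 + 0.369391 = 0.169671.
Flux = S₀ · cos θ_z = 589 × 0.169671 = 99.94 W/m².

99.9 W/m²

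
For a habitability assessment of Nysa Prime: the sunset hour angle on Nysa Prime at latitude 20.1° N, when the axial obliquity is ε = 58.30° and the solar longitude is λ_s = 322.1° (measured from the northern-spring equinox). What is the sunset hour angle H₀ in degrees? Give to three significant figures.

Solar declination: sin δ = sin ε · sin λ_s = sin 58.30° × sin 322.1° = -0.52264, so δ = -31.510°.
cos H₀ = −tan φ · tan δ = −tan(+20.1°) × tan(-31.510°) = 0.2243, so H₀ = 1.3445 rad = 77.04°.

H₀ = 77.0°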